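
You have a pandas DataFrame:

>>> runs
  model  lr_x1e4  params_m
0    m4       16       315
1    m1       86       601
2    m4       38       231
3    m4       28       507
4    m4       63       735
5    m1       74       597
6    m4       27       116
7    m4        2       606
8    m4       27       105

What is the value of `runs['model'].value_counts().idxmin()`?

m1

value_counts of model:
model
m4    7
m1    2
Name: count, dtype: int64
Reading off the label with the smallest value, we get m1.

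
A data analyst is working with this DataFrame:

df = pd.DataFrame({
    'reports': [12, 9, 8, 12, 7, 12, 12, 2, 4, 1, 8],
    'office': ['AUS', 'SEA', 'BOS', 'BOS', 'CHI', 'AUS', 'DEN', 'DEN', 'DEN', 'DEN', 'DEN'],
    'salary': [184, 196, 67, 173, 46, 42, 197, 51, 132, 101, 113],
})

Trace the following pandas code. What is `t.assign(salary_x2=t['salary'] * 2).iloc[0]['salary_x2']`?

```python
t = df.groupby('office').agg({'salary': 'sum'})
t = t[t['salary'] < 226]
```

92

group by office, sum of salary:
        salary
office        
AUS        226
BOS        240
CHI         46
DEN        594
SEA        196
filter rows where salary < 226:
        salary
office        
CHI         46
SEA        196
add column salary_x2 = t['salary'] * 2:
        salary  salary_x2
office                   
CHI         46         92
SEA        196        392
Then the value at position 0, column 'salary_x2': 92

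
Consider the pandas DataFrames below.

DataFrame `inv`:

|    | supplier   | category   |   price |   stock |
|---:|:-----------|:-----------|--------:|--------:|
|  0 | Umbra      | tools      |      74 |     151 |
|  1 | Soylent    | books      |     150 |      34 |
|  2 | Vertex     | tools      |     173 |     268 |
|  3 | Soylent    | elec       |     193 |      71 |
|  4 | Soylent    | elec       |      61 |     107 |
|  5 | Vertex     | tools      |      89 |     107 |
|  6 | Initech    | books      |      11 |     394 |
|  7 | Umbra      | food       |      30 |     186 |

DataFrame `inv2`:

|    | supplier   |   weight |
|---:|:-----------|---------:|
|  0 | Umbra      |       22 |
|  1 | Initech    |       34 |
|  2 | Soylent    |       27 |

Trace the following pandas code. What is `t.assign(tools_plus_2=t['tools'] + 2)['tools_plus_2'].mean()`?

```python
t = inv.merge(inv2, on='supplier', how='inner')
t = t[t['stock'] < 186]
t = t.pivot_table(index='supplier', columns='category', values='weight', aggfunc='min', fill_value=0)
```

merge on 'supplier' (how='inner') → 6 rows:
  supplier category  price  stock  weight
0    Umbra    tools     74    151      22
1  Soylent    books    150     34      27
2  Soylent     elec    193     71      27
3  Soylent     elec     61    107      27
4  Initech    books     11    394      34
5    Umbra     food     30    186      22
filter rows where stock < 186:
  supplier category  price  stock  weight
0    Umbra    tools     74    151      22
1  Soylent    books    150     34      27
2  Soylent     elec    193     71      27
3  Soylent     elec     61    107      27
pivot: rows=supplier, cols=category, min(weight):
category  books  elec  tools
supplier                    
Soylent      27    27      0
Umbra         0     0     22
add column tools_plus_2 = t['tools'] + 2:
category  books  elec  tools  tools_plus_2
supplier                                  
Soylent      27    27      0             2
Umbra         0     0     22            24

13.0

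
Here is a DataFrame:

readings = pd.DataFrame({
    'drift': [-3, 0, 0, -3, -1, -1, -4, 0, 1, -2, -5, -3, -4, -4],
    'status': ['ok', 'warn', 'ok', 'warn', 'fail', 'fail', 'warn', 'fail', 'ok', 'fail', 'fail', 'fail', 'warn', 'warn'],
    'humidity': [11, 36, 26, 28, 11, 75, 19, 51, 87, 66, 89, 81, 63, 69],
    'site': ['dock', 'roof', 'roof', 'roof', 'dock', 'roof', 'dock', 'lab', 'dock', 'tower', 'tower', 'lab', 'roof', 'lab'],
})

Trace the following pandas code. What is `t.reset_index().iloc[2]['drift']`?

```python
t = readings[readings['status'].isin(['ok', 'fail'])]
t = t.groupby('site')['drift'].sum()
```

-1

filter rows where status in ['ok', 'fail']:
    drift status  humidity   site
0      -3     ok        11   dock
2       0     ok        26   roof
4      -1   fail        11   dock
5      -1   fail        75   roof
7       0   fail        51    lab
8       1     ok        87   dock
9      -2   fail        66  tower
10     -5   fail        89  tower
11     -3   fail        81    lab
group by site, sum of drift:
site
dock    -3
lab     -3
roof    -1
tower   -7
Name: drift, dtype: int64
reset_index():
    site  drift
0   dock     -3
1    lab     -3
2   roof     -1
3  tower     -7
The value at position 2, column 'drift' is -1.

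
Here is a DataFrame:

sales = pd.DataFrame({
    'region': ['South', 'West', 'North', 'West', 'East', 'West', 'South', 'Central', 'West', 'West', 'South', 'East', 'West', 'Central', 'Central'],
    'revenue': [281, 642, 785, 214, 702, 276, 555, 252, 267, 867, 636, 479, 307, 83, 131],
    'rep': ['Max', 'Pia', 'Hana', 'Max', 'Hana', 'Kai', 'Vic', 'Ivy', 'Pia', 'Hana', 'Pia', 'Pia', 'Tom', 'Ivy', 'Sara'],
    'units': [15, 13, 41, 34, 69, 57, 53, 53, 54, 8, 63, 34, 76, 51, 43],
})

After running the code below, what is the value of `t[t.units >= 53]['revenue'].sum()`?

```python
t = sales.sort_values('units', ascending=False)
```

sort by units descending:
     region  revenue   rep  units
12     West      307   Tom     76
4      East      702  Hana     69
10    South      636   Pia     63
5      West      276   Kai     57
8      West      267   Pia     54
6     South      555   Vic     53
7   Central      252   Ivy     53
13  Central       83   Ivy     51
14  Central      131  Sara     43
2     North      785  Hana     41
3      West      214   Max     34
11     East      479   Pia     34
0     South      281   Max     15
1      West      642   Pia     13
9      West      867  Hana      8
filter rows where units >= 53:
     region  revenue   rep  units
12     West      307   Tom     76
4      East      702  Hana     69
10    South      636   Pia     63
5      West      276   Kai     57
8      West      267   Pia     54
6     South      555   Vic     53
7   Central      252   Ivy     53

2995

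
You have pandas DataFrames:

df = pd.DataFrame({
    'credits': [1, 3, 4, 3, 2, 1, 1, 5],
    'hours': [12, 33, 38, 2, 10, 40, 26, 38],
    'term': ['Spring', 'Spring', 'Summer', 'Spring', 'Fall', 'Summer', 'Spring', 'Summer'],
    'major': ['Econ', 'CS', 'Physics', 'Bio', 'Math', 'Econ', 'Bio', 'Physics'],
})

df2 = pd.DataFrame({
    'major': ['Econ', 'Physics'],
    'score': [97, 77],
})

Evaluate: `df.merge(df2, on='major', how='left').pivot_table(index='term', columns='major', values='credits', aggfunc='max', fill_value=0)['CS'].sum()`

3

merge on 'major' (how='left') → 8 rows:
   credits  hours    term    major  score
0        1     12  Spring     Econ   97.0
1        3     33  Spring       CS    NaN
2        4     38  Summer  Physics   77.0
3        3      2  Spring      Bio    NaN
4        2     10    Fall     Math    NaN
5        1     40  Summer     Econ   97.0
6        1     26  Spring      Bio    NaN
7        5     38  Summer  Physics   77.0
pivot: rows=term, cols=major, max(credits):
major   Bio  CS  Econ  Math  Physics
term                                
Fall      0   0     0     2        0
Spring    3   3     1     0        0
Summer    0   0     1     0        5
The sum of column 'CS' is 3.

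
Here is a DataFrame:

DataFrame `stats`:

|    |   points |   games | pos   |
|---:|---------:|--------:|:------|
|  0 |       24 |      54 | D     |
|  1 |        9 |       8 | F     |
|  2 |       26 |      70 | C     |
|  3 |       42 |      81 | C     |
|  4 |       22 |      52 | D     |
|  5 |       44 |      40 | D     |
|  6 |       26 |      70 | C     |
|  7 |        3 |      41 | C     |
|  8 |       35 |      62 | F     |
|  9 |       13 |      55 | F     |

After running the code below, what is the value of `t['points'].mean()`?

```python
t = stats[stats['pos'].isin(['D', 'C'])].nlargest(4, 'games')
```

filter rows where pos in ['D', 'C']:
   points  games pos
0      24     54   D
2      26     70   C
3      42     81   C
4      22     52   D
5      44     40   D
6      26     70   C
7       3     41   C
take 4 rows with largest games:
   points  games pos
3      42     81   C
2      26     70   C
6      26     70   C
0      24     54   D
Reading off the mean of column 'points', we get 29.5.

29.5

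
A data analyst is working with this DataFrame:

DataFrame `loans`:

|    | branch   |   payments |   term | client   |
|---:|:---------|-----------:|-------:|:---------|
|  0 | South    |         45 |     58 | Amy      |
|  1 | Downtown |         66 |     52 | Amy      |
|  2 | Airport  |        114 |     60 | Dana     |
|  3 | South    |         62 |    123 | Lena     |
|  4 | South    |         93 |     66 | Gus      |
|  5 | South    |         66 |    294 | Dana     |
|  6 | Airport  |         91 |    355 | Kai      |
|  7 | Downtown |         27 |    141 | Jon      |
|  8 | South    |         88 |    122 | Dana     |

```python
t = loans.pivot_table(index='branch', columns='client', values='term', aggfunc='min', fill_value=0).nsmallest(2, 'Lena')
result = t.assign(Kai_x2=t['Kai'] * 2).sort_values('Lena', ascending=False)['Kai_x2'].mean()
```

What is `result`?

355.0

pivot: rows=branch, cols=client, min(term):
client    Amy  Dana  Gus  Jon  Kai  Lena
branch                                  
Airport     0    60    0    0  355     0
Downtown   52     0    0  141    0     0
South      58   122   66    0    0   123
take 2 rows with smallest Lena:
client    Amy  Dana  Gus  Jon  Kai  Lena
branch                                  
Airport     0    60    0    0  355     0
Downtown   52     0    0  141    0     0
add column Kai_x2 = t['Kai'] * 2:
client    Amy  Dana  Gus  Jon  Kai  Lena  Kai_x2
branch                                          
Airport     0    60    0    0  355     0     710
Downtown   52     0    0  141    0     0       0
sort by Lena descending:
client    Amy  Dana  Gus  Jon  Kai  Lena  Kai_x2
branch                                          
Airport     0    60    0    0  355     0     710
Downtown   52     0    0  141    0     0       0
So mean() = 355.0.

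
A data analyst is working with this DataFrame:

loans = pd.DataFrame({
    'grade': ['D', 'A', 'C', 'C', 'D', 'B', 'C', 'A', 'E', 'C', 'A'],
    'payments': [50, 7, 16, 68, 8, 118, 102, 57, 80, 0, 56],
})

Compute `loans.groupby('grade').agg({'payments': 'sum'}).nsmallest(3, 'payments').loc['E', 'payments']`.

80

group by grade, sum of payments:
       payments
grade          
A           120
B           118
C           186
D            58
E            80
take 3 rows with smallest payments:
       payments
grade          
D            58
E            80
B           118
Reading off the value at row 'E', column 'payments', we get 80.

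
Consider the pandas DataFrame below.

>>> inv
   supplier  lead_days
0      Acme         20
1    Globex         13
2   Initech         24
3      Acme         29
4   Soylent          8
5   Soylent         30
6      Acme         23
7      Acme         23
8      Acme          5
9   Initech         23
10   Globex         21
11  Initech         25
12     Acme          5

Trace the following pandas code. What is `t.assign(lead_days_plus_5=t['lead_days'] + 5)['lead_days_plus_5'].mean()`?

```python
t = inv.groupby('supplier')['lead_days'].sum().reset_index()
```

group by supplier, sum of lead_days:
supplier
Acme       105
Globex      34
Initech     72
Soylent     38
Name: lead_days, dtype: int64
reset_index():
  supplier  lead_days
0     Acme        105
1   Globex         34
2  Initech         72
3  Soylent         38
add column lead_days_plus_5 = t['lead_days'] + 5:
  supplier  lead_days  lead_days_plus_5
0     Acme        105               110
1   Globex         34                39
2  Initech         72                77
3  Soylent         38                43
So mean() = 67.25.

67.25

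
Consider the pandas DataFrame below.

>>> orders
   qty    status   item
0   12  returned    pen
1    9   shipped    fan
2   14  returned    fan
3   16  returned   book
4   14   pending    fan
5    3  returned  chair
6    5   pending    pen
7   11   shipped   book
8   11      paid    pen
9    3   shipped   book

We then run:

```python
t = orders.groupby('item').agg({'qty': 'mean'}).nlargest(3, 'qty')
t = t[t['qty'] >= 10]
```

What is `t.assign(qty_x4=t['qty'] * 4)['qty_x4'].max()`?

49.3333333333

group by item, mean of qty:
             qty
item            
book   10.000000
chair   3.000000
fan    12.333333
pen     9.333333
take 3 rows with largest qty:
            qty
item           
fan   12.333333
book  10.000000
pen    9.333333
filter rows where qty >= 10:
            qty
item           
fan   12.333333
book  10.000000
add column qty_x4 = t['qty'] * 4:
            qty     qty_x4
item                      
fan   12.333333  49.333333
book  10.000000  40.000000
The max of column 'qty_x4' is 49.3333333333.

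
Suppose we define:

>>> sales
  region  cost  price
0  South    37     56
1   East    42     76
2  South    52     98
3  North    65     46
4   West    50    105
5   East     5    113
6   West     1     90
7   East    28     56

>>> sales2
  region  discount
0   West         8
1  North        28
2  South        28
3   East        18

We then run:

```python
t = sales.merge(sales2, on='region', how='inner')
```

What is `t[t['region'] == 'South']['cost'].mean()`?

44.5

merge on 'region' (how='inner') → 8 rows:
  region  cost  price  discount
0  South    37     56        28
1   East    42     76        18
2  South    52     98        28
3  North    65     46        28
4   West    50    105         8
5   East     5    113        18
6   West     1     90         8
7   East    28     56        18
filter rows where region == 'South':
  region  cost  price  discount
0  South    37     56        28
2  South    52     98        28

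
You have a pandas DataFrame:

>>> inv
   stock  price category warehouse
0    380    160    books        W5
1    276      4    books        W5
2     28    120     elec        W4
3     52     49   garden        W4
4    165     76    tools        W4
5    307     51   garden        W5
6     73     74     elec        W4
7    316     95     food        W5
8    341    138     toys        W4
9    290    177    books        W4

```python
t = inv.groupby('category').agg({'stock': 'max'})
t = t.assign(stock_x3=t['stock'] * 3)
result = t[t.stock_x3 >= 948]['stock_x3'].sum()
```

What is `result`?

3111

group by category, max of stock:
          stock
category       
books       380
elec         73
food        316
garden      307
tools       165
toys        341
add column stock_x3 = t['stock'] * 3:
          stock  stock_x3
category                 
books       380      1140
elec         73       219
food        316       948
garden      307       921
tools       165       495
toys        341      1023
filter rows where stock_x3 >= 948:
          stock  stock_x3
category                 
books       380      1140
food        316       948
toys        341      1023
Taking the sum of column 'stock_x3' gives 3111.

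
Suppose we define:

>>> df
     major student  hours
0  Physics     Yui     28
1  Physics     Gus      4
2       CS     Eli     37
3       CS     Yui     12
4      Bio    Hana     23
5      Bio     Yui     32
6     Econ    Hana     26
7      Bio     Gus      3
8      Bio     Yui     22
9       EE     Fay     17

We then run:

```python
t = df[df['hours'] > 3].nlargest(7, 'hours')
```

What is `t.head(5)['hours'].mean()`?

filter rows where hours > 3:
     major student  hours
0  Physics     Yui     28
1  Physics     Gus      4
2       CS     Eli     37
3       CS     Yui     12
4      Bio    Hana     23
5      Bio     Yui     32
6     Econ    Hana     26
8      Bio     Yui     22
9       EE     Fay     17
take 7 rows with largest hours:
     major student  hours
2       CS     Eli     37
5      Bio     Yui     32
0  Physics     Yui     28
6     Econ    Hana     26
4      Bio    Hana     23
8      Bio     Yui     22
9       EE     Fay     17
take first 5 rows:
     major student  hours
2       CS     Eli     37
5      Bio     Yui     32
0  Physics     Yui     28
6     Econ    Hana     26
4      Bio    Hana     23
So mean() = 29.2.

29.2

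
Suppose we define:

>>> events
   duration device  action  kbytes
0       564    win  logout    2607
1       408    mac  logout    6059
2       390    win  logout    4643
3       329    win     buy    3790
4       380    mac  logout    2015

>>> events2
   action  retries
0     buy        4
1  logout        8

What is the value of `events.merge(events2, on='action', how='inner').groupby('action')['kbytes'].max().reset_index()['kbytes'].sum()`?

9849

merge on 'action' (how='inner') → 5 rows:
   duration device  action  kbytes  retries
0       564    win  logout    2607        8
1       408    mac  logout    6059        8
2       390    win  logout    4643        8
3       329    win     buy    3790        4
4       380    mac  logout    2015        8
group by action, max of kbytes:
action
buy       3790
logout    6059
Name: kbytes, dtype: int64
reset_index():
   action  kbytes
0     buy    3790
1  logout    6059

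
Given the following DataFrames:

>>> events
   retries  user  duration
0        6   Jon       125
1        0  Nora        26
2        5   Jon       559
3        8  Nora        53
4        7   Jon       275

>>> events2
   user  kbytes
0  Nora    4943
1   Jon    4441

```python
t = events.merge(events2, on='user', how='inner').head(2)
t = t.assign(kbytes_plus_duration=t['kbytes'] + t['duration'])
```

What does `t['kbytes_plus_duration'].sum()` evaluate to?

9535

merge on 'user' (how='inner') → 5 rows:
   retries  user  duration  kbytes
0        6   Jon       125    4441
1        0  Nora        26    4943
2        5   Jon       559    4441
3        8  Nora        53    4943
4        7   Jon       275    4441
take first 2 rows:
   retries  user  duration  kbytes
0        6   Jon       125    4441
1        0  Nora        26    4943
add column kbytes_plus_duration = t['kbytes'] + t['duration']:
   retries  user  duration  kbytes  kbytes_plus_duration
0        6   Jon       125    4441                  4566
1        0  Nora        26    4943                  4969
Taking the sum of column 'kbytes_plus_duration' gives 9535.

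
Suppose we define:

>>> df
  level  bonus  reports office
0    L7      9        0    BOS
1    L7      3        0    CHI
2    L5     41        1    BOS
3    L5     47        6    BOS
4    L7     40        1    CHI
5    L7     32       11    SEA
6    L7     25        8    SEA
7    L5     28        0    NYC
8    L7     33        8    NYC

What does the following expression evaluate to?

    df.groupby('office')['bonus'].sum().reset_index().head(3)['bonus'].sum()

group by office, sum of bonus:
office
BOS    97
CHI    43
NYC    61
SEA    57
Name: bonus, dtype: int64
reset_index():
  office  bonus
0    BOS     97
1    CHI     43
2    NYC     61
3    SEA     57
take first 3 rows:
  office  bonus
0    BOS     97
1    CHI     43
2    NYC     61
So sum() = 201.

201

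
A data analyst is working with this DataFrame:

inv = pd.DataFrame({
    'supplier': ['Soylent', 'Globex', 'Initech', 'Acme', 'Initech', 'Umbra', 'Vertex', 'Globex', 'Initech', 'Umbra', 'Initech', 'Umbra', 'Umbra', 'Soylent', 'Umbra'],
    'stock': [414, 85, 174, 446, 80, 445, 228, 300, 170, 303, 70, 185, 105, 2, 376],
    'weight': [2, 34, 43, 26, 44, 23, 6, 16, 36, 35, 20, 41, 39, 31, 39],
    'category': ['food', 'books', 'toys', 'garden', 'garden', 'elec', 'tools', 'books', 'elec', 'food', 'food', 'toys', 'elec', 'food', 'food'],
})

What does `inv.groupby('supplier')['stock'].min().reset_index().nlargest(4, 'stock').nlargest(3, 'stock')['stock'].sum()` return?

group by supplier, min of stock:
supplier
Acme       446
Globex      85
Initech     70
Soylent      2
Umbra      105
Vertex     228
Name: stock, dtype: int64
reset_index():
  supplier  stock
0     Acme    446
1   Globex     85
2  Initech     70
3  Soylent      2
4    Umbra    105
5   Vertex    228
take 4 rows with largest stock:
  supplier  stock
0     Acme    446
5   Vertex    228
4    Umbra    105
1   Globex     85
take 3 rows with largest stock:
  supplier  stock
0     Acme    446
5   Vertex    228
4    Umbra    105

779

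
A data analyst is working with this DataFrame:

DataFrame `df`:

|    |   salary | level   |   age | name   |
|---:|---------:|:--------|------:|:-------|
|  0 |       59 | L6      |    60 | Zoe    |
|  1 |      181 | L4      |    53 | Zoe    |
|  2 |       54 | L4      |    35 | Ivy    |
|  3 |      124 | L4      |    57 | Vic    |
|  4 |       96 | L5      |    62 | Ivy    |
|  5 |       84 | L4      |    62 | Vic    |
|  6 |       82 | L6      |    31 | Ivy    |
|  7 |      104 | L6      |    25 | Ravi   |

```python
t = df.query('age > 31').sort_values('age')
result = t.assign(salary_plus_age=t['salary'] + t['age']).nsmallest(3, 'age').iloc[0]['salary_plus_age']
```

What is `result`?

89

filter rows where age > 31:
   salary level  age name
0      59    L6   60  Zoe
1     181    L4   53  Zoe
2      54    L4   35  Ivy
3     124    L4   57  Vic
4      96    L5   62  Ivy
5      84    L4   62  Vic
sort by age:
   salary level  age name
2      54    L4   35  Ivy
1     181    L4   53  Zoe
3     124    L4   57  Vic
0      59    L6   60  Zoe
4      96    L5   62  Ivy
5      84    L4   62  Vic
add column salary_plus_age = t['salary'] + t['age']:
   salary level  age name  salary_plus_age
2      54    L4   35  Ivy               89
1     181    L4   53  Zoe              234
3     124    L4   57  Vic              181
0      59    L6   60  Zoe              119
4      96    L5   62  Ivy              158
5      84    L4   62  Vic              146
take 3 rows with smallest age:
   salary level  age name  salary_plus_age
2      54    L4   35  Ivy               89
1     181    L4   53  Zoe              234
3     124    L4   57  Vic              181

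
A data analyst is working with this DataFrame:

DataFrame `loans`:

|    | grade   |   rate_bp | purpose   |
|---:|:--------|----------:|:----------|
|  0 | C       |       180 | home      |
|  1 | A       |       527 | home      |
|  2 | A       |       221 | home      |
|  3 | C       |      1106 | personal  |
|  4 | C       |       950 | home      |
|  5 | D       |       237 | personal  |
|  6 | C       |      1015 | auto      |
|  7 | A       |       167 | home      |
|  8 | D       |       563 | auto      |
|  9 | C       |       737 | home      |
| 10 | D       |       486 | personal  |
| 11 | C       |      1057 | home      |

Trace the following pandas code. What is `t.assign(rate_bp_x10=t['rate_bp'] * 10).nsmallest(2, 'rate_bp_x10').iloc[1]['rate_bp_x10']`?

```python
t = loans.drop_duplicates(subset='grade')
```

drop duplicate grade (keep=first):
  grade  rate_bp   purpose
0     C      180      home
1     A      527      home
5     D      237  personal
add column rate_bp_x10 = t['rate_bp'] * 10:
  grade  rate_bp   purpose  rate_bp_x10
0     C      180      home         1800
1     A      527      home         5270
5     D      237  personal         2370
take 2 rows with smallest rate_bp_x10:
  grade  rate_bp   purpose  rate_bp_x10
0     C      180      home         1800
5     D      237  personal         2370
So iloc[1]['rate_bp_x10'] = 2370.

2370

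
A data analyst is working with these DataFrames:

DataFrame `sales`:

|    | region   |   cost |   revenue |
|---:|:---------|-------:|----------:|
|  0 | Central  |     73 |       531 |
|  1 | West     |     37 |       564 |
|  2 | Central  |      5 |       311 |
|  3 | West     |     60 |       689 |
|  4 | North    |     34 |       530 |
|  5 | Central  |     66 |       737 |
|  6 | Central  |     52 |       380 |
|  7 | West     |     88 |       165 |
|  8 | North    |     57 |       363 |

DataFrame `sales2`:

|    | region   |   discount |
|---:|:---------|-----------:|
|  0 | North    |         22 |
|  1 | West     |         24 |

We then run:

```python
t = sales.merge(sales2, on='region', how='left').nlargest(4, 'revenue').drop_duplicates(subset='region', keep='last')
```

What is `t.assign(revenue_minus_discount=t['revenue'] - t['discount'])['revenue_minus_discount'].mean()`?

merge on 'region' (how='left') → 9 rows:
    region  cost  revenue  discount
0  Central    73      531       NaN
1     West    37      564      24.0
2  Central     5      311       NaN
3     West    60      689      24.0
4    North    34      530      22.0
5  Central    66      737       NaN
6  Central    52      380       NaN
7     West    88      165      24.0
8    North    57      363      22.0
take 4 rows with largest revenue:
    region  cost  revenue  discount
5  Central    66      737       NaN
3     West    60      689      24.0
1     West    37      564      24.0
0  Central    73      531       NaN
drop duplicate region (keep=last):
    region  cost  revenue  discount
1     West    37      564      24.0
0  Central    73      531       NaN
add column revenue_minus_discount = t['revenue'] - t['discount']:
    region  cost  revenue  discount  revenue_minus_discount
1     West    37      564      24.0                   540.0
0  Central    73      531       NaN                     NaN

540.0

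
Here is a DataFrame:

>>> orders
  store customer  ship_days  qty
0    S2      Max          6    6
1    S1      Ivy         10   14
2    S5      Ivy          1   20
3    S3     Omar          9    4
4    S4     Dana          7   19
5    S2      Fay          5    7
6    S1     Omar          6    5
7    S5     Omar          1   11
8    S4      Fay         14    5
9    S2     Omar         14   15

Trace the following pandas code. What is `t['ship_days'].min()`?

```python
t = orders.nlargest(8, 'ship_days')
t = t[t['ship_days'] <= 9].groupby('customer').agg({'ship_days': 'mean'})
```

take 8 rows with largest ship_days:
  store customer  ship_days  qty
8    S4      Fay         14    5
9    S2     Omar         14   15
1    S1      Ivy         10   14
3    S3     Omar          9    4
4    S4     Dana          7   19
0    S2      Max          6    6
6    S1     Omar          6    5
5    S2      Fay          5    7
filter rows where ship_days <= 9:
  store customer  ship_days  qty
3    S3     Omar          9    4
4    S4     Dana          7   19
0    S2      Max          6    6
6    S1     Omar          6    5
5    S2      Fay          5    7
group by customer, mean of ship_days:
          ship_days
customer           
Dana            7.0
Fay             5.0
Max             6.0
Omar            7.5
Finally, min of column 'ship_days' = 5.0.

5.0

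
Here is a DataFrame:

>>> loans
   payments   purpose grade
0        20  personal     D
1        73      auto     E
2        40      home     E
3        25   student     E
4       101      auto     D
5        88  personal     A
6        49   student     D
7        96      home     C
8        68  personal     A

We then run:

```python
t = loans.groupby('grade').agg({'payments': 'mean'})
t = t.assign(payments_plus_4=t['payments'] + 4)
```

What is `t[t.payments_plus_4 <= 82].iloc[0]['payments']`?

group by grade, mean of payments:
        payments
grade           
A      78.000000
C      96.000000
D      56.666667
E      46.000000
add column payments_plus_4 = t['payments'] + 4:
        payments  payments_plus_4
grade                            
A      78.000000        82.000000
C      96.000000       100.000000
D      56.666667        60.666667
E      46.000000        50.000000
filter rows where payments_plus_4 <= 82:
        payments  payments_plus_4
grade                            
A      78.000000        82.000000
D      56.666667        60.666667
E      46.000000        50.000000
Finally, value at position 0, column 'payments' = 78.0.

78.0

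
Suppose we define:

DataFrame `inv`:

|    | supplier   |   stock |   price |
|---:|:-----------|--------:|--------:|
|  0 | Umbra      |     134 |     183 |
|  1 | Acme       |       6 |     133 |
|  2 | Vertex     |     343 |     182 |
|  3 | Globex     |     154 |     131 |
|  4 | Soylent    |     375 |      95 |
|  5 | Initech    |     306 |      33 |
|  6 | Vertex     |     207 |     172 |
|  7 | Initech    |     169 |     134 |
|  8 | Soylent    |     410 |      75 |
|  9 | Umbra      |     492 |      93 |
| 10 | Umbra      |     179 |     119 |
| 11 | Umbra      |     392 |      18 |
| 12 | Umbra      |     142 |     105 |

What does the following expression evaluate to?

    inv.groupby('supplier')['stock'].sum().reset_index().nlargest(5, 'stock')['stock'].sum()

group by supplier, sum of stock:
supplier
Acme          6
Globex      154
Initech     475
Soylent     785
Umbra      1339
Vertex      550
Name: stock, dtype: int64
reset_index():
  supplier  stock
0     Acme      6
1   Globex    154
2  Initech    475
3  Soylent    785
4    Umbra   1339
5   Vertex    550
take 5 rows with largest stock:
  supplier  stock
4    Umbra   1339
3  Soylent    785
5   Vertex    550
2  Initech    475
1   Globex    154

3303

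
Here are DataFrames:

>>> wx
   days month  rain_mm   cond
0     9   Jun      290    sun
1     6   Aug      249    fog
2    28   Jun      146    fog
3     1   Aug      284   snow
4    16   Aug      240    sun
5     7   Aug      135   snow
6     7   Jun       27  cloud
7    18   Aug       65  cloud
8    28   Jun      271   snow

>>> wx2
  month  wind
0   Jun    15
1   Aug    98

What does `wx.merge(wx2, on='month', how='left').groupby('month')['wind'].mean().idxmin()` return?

Jun

merge on 'month' (how='left') → 9 rows:
   days month  rain_mm   cond  wind
0     9   Jun      290    sun    15
1     6   Aug      249    fog    98
2    28   Jun      146    fog    15
3     1   Aug      284   snow    98
4    16   Aug      240    sun    98
5     7   Aug      135   snow    98
6     7   Jun       27  cloud    15
7    18   Aug       65  cloud    98
8    28   Jun      271   snow    15
group by month, mean of wind:
month
Aug    98.0
Jun    15.0
Name: wind, dtype: float64
Finally, label with the smallest value = Jun.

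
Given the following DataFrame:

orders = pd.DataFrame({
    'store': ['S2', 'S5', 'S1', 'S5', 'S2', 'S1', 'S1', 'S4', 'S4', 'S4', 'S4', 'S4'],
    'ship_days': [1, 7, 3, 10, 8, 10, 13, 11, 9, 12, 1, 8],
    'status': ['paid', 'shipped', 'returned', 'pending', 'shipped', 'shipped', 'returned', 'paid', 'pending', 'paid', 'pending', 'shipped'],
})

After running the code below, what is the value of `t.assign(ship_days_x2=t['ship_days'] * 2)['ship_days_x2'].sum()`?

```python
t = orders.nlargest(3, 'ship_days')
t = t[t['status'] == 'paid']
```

46

take 3 rows with largest ship_days:
  store  ship_days    status
6    S1         13  returned
9    S4         12      paid
7    S4         11      paid
filter rows where status == 'paid':
  store  ship_days status
9    S4         12   paid
7    S4         11   paid
add column ship_days_x2 = t['ship_days'] * 2:
  store  ship_days status  ship_days_x2
9    S4         12   paid            24
7    S4         11   paid            22
The sum of column 'ship_days_x2' is 46.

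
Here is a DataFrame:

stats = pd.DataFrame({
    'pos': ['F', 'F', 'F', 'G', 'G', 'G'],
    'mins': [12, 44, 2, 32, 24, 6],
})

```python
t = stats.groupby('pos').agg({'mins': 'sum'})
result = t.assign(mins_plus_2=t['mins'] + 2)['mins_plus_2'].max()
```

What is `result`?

64

group by pos, sum of mins:
     mins
pos      
F      58
G      62
add column mins_plus_2 = t['mins'] + 2:
     mins  mins_plus_2
pos                   
F      58           60
G      62           64
The max of column 'mins_plus_2' is 64.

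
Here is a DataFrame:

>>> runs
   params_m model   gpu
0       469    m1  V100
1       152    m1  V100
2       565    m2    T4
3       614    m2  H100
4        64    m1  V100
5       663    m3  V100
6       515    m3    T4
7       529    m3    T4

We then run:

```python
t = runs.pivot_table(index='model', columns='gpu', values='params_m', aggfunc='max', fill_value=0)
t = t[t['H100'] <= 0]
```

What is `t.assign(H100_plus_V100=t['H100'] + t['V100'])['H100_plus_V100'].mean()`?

pivot: rows=model, cols=gpu, max(params_m):
gpu    H100   T4  V100
model                 
m1        0    0   469
m2      614  565     0
m3        0  529   663
filter rows where H100 <= 0:
gpu    H100   T4  V100
model                 
m1        0    0   469
m3        0  529   663
add column H100_plus_V100 = t['H100'] + t['V100']:
gpu    H100   T4  V100  H100_plus_V100
model                                 
m1        0    0   469             469
m3        0  529   663             663
Finally, mean of column 'H100_plus_V100' = 566.0.

566.0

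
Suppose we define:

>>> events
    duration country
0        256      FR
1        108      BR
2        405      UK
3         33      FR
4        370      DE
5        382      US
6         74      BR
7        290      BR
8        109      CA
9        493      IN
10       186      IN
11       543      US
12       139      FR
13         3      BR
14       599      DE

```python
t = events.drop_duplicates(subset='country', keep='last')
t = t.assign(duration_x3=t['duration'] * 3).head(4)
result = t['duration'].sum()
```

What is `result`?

drop duplicate country (keep=last):
    duration country
2        405      UK
8        109      CA
10       186      IN
11       543      US
12       139      FR
13         3      BR
14       599      DE
add column duration_x3 = t['duration'] * 3:
    duration country  duration_x3
2        405      UK         1215
8        109      CA          327
10       186      IN          558
11       543      US         1629
12       139      FR          417
13         3      BR            9
14       599      DE         1797
take first 4 rows:
    duration country  duration_x3
2        405      UK         1215
8        109      CA          327
10       186      IN          558
11       543      US         1629

1243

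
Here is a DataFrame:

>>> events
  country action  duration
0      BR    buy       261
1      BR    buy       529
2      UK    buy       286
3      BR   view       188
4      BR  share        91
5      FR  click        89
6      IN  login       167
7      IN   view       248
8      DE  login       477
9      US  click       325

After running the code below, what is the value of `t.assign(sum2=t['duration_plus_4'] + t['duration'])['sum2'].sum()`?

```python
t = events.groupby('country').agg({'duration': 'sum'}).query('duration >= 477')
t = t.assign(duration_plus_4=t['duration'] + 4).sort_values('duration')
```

3100

group by country, sum of duration:
         duration
country          
BR           1069
DE            477
FR             89
IN            415
UK            286
US            325
filter rows where duration >= 477:
         duration
country          
BR           1069
DE            477
add column duration_plus_4 = t['duration'] + 4:
         duration  duration_plus_4
country                           
BR           1069             1073
DE            477              481
sort by duration:
         duration  duration_plus_4
country                           
DE            477              481
BR           1069             1073
add column sum2 = t['duration_plus_4'] + t['duration']:
         duration  duration_plus_4  sum2
country                                 
DE            477              481   958
BR           1069             1073  2142
Hence 3100.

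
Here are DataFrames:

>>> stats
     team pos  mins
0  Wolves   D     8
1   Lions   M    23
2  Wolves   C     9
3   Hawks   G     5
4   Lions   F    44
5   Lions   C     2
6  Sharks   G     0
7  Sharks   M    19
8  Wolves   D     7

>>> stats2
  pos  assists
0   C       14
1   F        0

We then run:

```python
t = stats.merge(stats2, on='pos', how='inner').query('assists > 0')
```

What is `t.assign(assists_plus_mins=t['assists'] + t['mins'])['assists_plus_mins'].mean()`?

merge on 'pos' (how='inner') → 3 rows:
     team pos  mins  assists
0  Wolves   C     9       14
1   Lions   F    44        0
2   Lions   C     2       14
filter rows where assists > 0:
     team pos  mins  assists
0  Wolves   C     9       14
2   Lions   C     2       14
add column assists_plus_mins = t['assists'] + t['mins']:
     team pos  mins  assists  assists_plus_mins
0  Wolves   C     9       14                 23
2   Lions   C     2       14                 16
Taking the mean of column 'assists_plus_mins' gives 19.5.

19.5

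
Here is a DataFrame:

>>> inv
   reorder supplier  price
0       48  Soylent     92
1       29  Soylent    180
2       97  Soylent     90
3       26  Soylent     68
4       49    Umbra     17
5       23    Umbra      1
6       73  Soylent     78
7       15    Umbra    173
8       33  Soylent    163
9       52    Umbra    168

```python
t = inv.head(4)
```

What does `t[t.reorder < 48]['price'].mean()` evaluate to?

124.0

take first 4 rows:
   reorder supplier  price
0       48  Soylent     92
1       29  Soylent    180
2       97  Soylent     90
3       26  Soylent     68
filter rows where reorder < 48:
   reorder supplier  price
1       29  Soylent    180
3       26  Soylent     68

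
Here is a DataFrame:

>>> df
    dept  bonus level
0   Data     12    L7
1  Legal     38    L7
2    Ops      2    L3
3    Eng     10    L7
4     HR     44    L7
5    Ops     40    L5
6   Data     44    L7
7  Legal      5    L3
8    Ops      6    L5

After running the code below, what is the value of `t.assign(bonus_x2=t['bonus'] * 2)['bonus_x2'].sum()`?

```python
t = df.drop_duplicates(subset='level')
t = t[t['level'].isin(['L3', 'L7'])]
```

drop duplicate level (keep=first):
   dept  bonus level
0  Data     12    L7
2   Ops      2    L3
5   Ops     40    L5
filter rows where level in ['L3', 'L7']:
   dept  bonus level
0  Data     12    L7
2   Ops      2    L3
add column bonus_x2 = t['bonus'] * 2:
   dept  bonus level  bonus_x2
0  Data     12    L7        24
2   Ops      2    L3         4
Then the sum of column 'bonus_x2': 28

28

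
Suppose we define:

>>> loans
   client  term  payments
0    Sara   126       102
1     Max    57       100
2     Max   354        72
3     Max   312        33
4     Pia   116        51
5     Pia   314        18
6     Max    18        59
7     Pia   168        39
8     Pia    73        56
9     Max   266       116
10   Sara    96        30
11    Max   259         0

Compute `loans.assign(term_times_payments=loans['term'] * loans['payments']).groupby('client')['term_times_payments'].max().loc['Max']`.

add column term_times_payments = loans['term'] * loans['payments']:
   client  term  payments  term_times_payments
0    Sara   126       102                12852
1     Max    57       100                 5700
2     Max   354        72                25488
3     Max   312        33                10296
4     Pia   116        51                 5916
5     Pia   314        18                 5652
6     Max    18        59                 1062
7     Pia   168        39                 6552
8     Pia    73        56                 4088
9     Max   266       116                30856
10   Sara    96        30                 2880
11    Max   259         0                    0
group by client, max of term_times_payments:
client
Max     30856
Pia      6552
Sara    12852
Name: term_times_payments, dtype: int64
Hence 30856.

30856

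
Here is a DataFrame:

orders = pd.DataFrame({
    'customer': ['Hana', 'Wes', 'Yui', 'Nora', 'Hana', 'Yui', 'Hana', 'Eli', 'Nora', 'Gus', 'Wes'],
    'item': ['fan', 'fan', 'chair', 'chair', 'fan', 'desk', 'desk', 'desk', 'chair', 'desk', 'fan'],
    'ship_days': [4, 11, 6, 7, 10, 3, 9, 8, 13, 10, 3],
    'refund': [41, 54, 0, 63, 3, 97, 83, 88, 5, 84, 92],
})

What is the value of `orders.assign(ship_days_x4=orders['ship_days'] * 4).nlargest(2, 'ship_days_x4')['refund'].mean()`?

add column ship_days_x4 = orders['ship_days'] * 4:
   customer   item  ship_days  refund  ship_days_x4
0      Hana    fan          4      41            16
1       Wes    fan         11      54            44
2       Yui  chair          6       0            24
3      Nora  chair          7      63            28
4      Hana    fan         10       3            40
5       Yui   desk          3      97            12
6      Hana   desk          9      83            36
7       Eli   desk          8      88            32
8      Nora  chair         13       5            52
9       Gus   desk         10      84            40
10      Wes    fan          3      92            12
take 2 rows with largest ship_days_x4:
  customer   item  ship_days  refund  ship_days_x4
8     Nora  chair         13       5            52
1      Wes    fan         11      54            44
Hence 29.5.

29.5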